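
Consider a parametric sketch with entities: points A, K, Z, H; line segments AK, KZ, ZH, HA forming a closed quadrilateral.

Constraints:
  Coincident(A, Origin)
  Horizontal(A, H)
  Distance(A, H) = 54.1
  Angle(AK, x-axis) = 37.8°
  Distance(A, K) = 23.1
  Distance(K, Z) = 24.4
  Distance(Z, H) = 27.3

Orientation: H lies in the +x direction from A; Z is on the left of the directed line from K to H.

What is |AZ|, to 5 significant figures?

47.116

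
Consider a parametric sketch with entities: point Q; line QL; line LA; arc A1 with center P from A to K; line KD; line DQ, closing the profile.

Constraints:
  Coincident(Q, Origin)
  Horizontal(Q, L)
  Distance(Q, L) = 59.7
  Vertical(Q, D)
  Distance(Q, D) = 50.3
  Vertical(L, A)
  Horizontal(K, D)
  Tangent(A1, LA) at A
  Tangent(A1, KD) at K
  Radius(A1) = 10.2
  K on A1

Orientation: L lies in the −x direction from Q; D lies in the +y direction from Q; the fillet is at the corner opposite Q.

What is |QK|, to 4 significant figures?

70.57

The virtual corner opposite Q is at (-59.70, 50.30). Since A1 is tangent to LA there, PA ⟂ LA and A1 meets KD tangentially, so PK is at right angles to KD, with radius 10.2, so the center P sits 10.2 in from both sides at P = (-49.50, 40.10). That places the tangent points at A = (-59.70, 40.10) on LA and K = (-49.50, 50.30) on KD. Then |QK| = |K − Q| = 70.57.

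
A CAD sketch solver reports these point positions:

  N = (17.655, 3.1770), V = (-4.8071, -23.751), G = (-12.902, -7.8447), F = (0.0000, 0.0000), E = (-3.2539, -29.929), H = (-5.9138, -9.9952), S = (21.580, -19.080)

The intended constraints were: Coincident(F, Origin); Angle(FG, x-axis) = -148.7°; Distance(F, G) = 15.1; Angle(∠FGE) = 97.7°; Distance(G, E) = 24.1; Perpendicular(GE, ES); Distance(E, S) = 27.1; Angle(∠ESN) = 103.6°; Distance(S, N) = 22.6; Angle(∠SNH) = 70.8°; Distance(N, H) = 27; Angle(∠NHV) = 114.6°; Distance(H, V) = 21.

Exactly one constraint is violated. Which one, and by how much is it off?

Distance(H, V) = 21 — off by 7.20.

F = (0.00, 0.00) ✓; FG at -148.7° ✓; |FG| = 15.10 ✓; ∠FGE = 97.70° ✓; |GE| = 24.10 ✓; ∠(GE, ES) = 90.00° ✓; |ES| = 27.10 ✓; ∠ESN = 103.6° ✓; |SN| = 22.60 ✓; ∠SNH = 70.80° ✓; |NH| = 27.00 ✓; ∠NHV = 114.6° ✓; |HV| = 13.80 ✗.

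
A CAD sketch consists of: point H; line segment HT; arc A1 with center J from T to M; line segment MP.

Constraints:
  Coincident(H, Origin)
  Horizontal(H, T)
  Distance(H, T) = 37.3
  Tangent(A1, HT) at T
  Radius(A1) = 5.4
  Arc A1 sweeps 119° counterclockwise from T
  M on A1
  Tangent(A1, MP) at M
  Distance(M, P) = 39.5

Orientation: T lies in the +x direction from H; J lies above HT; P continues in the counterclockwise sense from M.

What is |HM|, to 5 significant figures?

42.781

The tangent condition forces JT to be normal to HT, so J = T + (0, 5.4) = (37.300, 5.4000). On A1, T sits at bearing -90° from J; a 119° counterclockwise sweep puts M at bearing 29°, so M = J + 5.4·(cos 29°, sin 29°) = (42.023, 8.0180). Then |HM| = |M − H| = 42.781.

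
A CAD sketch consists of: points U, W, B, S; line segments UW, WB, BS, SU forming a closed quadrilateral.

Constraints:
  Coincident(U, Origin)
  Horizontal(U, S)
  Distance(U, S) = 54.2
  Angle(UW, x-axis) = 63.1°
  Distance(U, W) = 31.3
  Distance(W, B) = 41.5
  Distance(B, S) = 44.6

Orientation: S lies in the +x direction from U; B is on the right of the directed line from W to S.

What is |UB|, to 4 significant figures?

17.87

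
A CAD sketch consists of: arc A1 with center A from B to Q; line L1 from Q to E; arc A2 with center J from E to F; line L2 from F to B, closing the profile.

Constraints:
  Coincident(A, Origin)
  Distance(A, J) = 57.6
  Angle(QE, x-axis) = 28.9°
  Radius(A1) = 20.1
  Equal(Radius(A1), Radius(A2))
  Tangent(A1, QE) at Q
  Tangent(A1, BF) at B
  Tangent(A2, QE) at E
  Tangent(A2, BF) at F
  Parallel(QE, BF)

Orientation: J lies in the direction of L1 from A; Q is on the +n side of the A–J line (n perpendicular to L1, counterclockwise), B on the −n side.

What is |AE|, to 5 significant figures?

61.006

The slot axis is L1's direction at 28.9°, so u = (cos 28.9°, sin 28.9°) = (0.87546, 0.48328) and n = (−sin 28.9°, cos 28.9°) = (-0.48328, 0.87546). A is at the origin and J lies 57.6 along u from A, so J = 57.6·u = (50.427, 27.837). Tangency of A1 to both parallel lines with radius 20.1 puts Q and B at A ± 20.1·n: Q = (-9.7140, 17.597), B = (9.7140, -17.597). Equal radii place E and F the same way about J: E = J + 20.1·n = (40.713, 45.434), F = J − 20.1·n = (60.141, 10.240). Then |AE| = |E − A| = 61.006.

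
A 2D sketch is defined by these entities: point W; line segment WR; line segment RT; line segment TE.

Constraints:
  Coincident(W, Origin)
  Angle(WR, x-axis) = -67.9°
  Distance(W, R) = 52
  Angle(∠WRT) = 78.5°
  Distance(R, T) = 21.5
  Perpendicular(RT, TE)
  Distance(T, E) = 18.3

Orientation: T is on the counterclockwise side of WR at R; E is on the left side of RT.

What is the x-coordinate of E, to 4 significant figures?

27.34

∠WRT = 78.5°, so RT runs at -67.9° + (180° − 78.5°) = 33.60° from the x-axis; with |RT| = 21.5, T = R + 21.5·(cos 33.60°, sin 33.60°) = (37.47, -36.28). The perpendicularity gives TE at right angles to RT; with |TE| = 18.3 on the left of RT, E = T + 18.3·(-0.5534, 0.8329) = (27.34, -21.04). So E.x = 27.34.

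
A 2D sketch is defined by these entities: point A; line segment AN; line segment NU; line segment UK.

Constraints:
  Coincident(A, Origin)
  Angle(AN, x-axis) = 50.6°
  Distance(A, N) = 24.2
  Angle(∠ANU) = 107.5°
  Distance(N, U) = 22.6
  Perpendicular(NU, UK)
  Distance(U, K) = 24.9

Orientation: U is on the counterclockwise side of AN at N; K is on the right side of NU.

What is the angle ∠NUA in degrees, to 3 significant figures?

37.7°

A is at the origin; AN runs at 50.6° with length 24.2, so N = 24.2·(cos 50.6°, sin 50.6°) = (15.4, 18.7). ∠ANU = 107.5°, so NU runs at 50.6° + (180° − 107.5°) = 123° from the x-axis; with |NU| = 22.6, U = N + 22.6·(cos 123°, sin 123°) = (3.02, 37.6). Then cos ∠NUA = UN·UA / (|UN||UA|), giving 37.7°.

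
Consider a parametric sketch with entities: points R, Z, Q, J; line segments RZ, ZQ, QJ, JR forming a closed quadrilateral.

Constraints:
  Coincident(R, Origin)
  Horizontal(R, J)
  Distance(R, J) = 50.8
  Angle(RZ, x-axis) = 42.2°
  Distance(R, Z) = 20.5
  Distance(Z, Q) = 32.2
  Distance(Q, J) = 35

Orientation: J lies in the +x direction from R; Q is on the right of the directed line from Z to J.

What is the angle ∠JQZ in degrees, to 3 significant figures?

69.1°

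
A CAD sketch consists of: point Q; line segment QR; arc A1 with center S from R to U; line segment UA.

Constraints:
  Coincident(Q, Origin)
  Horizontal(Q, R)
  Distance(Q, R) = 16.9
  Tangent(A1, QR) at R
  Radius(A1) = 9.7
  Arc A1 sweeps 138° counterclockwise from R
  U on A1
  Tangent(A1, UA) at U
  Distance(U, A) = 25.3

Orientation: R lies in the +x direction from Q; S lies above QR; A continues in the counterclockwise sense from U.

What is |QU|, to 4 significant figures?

28.86

Q is at the origin; QR is horizontal with |QR| = 16.9 and R on the +x side, so R = (16.90, 0.000). A1 meets QR tangentially, so SR is at right angles to QR, so S = R + (0, 9.7) = (16.90, 9.700). On A1, R sits at bearing -90° from S; a 138° counterclockwise sweep puts U at bearing 48°, so U = S + 9.7·(cos 48°, sin 48°) = (23.39, 16.91). Then |QU| = |U − Q| = 28.86.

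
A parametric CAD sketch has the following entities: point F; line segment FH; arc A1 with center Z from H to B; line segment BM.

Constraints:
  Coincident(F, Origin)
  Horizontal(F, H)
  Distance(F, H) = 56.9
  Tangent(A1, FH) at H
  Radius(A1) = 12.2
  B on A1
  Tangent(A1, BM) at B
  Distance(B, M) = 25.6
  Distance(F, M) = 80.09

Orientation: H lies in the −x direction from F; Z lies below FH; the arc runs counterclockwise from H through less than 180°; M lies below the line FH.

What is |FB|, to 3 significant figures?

70.0

Checks: |ZB| = 12.20 ✓; ∠(ZB, BM) = 90.00° ✓; |BM| = 25.60 ✓; |FM| = 80.09 ✓.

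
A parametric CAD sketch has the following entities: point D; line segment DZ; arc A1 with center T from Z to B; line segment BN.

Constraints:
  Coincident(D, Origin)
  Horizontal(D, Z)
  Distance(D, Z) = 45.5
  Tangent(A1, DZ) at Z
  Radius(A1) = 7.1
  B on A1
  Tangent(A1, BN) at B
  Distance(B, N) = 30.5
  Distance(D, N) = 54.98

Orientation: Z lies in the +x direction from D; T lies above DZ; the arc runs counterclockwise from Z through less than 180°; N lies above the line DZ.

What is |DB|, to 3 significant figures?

52.9

Checks: |TB| = 7.100 ✓; ∠(TB, BN) = 90.00° ✓; |BN| = 30.50 ✓; |DN| = 54.98 ✓.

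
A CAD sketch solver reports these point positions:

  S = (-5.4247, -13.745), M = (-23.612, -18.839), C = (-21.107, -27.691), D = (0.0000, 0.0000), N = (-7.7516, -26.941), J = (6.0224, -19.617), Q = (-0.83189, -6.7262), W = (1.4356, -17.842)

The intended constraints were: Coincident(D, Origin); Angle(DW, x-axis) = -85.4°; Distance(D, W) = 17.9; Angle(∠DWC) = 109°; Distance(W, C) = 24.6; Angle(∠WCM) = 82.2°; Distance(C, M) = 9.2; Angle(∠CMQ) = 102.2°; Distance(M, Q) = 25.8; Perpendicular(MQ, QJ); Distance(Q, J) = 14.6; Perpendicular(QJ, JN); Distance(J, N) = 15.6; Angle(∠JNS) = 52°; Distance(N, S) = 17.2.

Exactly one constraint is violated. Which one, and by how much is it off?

Distance(N, S) = 17.2 — off by 3.80.

D = (0.00, 0.00) ✓; DW at -85.40° ✓; |DW| = 17.90 ✓; ∠DWC = 109.0° ✓; |WC| = 24.60 ✓; ∠WCM = 82.20° ✓; |CM| = 9.200 ✓; ∠CMQ = 102.2° ✓; |MQ| = 25.80 ✓; ∠(MQ, QJ) = 90.00° ✓; |QJ| = 14.60 ✓; ∠(QJ, JN) = 90.00° ✓; |JN| = 15.60 ✓; ∠JNS = 52.00° ✓; |NS| = 13.40 ✗.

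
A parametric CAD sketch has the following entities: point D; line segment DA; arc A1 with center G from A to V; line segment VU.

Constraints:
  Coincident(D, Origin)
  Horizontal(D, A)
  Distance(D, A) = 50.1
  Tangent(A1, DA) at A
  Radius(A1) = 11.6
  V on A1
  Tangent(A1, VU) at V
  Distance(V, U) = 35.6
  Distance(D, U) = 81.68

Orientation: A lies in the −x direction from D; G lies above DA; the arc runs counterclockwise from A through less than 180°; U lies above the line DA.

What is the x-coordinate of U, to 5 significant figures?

-68.787

Checks: |GV| = 11.60 ✓; ∠(GV, VU) = 90.00° ✓; |VU| = 35.60 ✓; |DU| = 81.68 ✓.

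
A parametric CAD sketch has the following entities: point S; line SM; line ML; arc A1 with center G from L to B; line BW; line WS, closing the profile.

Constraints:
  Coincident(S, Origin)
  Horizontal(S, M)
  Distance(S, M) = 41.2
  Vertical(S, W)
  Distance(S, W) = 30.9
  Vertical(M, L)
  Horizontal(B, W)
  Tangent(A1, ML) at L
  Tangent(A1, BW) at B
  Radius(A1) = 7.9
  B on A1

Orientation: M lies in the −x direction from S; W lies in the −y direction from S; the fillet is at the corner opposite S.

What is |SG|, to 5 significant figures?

40.471

S and W share the same x with |SW| = 30.9 and W on the −y side, so W = (0.0000, -30.900). The virtual corner opposite S is at (-41.200, -30.900). The tangent condition forces GL to be normal to ML and since A1 is tangent to BW there, GB ⟂ BW, with radius 7.9, so the center G sits 7.9 in from both sides at G = (-33.300, -23.000). Then |SG| = |G − S| = 40.471.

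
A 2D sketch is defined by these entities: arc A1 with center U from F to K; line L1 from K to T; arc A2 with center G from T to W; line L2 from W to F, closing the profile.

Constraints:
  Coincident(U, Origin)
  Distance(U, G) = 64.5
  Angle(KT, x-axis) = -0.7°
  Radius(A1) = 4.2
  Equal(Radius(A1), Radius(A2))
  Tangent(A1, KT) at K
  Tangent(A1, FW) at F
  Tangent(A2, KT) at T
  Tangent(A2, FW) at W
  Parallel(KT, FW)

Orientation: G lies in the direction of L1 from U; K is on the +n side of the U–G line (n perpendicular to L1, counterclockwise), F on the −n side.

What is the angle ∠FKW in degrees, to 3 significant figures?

82.6°

Tangency of A1 to both parallel lines with radius 4.2 puts K and F at U ± 4.2·n: K = (0.0513, 4.20), F = (-0.0513, -4.20). Equal radii place T and W the same way about G: T = G + 4.2·n = (64.5, 3.41), W = G − 4.2·n = (64.4, -4.99). Then cos ∠FKW = KF·KW / (|KF||KW|), giving 82.6°.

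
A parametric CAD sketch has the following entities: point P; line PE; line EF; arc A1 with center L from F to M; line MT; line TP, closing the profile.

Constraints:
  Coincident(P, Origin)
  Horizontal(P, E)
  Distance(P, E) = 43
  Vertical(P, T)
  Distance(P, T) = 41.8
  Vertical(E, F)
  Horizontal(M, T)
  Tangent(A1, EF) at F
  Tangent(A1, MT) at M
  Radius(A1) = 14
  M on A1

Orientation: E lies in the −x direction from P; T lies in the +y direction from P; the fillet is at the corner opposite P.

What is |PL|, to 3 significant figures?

40.2

P is at the origin; P and E share the same y with |PE| = 43.0 and E on the −x side, so E = (-43.0, 0.00). PT is vertical with |PT| = 41.8 and T on the +y side, so T = (0.00, 41.8). The virtual corner opposite P is at (-43.0, 41.8). Since A1 is tangent to EF there, LF ⟂ EF and since A1 is tangent to MT there, LM ⟂ MT, with radius 14.0, so the center L sits 14.0 in from both sides at L = (-29.0, 27.8). Then |PL| = |L − P| = 40.2.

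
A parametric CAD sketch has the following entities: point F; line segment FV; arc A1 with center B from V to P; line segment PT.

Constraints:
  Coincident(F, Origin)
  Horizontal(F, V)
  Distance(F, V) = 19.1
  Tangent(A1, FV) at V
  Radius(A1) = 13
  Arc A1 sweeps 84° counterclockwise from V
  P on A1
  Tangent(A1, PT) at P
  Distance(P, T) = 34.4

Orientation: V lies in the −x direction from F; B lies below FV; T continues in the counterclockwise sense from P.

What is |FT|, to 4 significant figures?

58.07

On A1, V sits at bearing 90° from B; an 84° counterclockwise sweep puts P at bearing 174°, so P = B + 13.0·(cos 174°, sin 174°) = (-32.03, -11.64). The tangent condition forces BP to be normal to PT, so PT runs along (−sin 174°, cos 174°); with |PT| = 34.4, T = (-35.62, -45.85). Then |FT| = |T − F| = 58.07.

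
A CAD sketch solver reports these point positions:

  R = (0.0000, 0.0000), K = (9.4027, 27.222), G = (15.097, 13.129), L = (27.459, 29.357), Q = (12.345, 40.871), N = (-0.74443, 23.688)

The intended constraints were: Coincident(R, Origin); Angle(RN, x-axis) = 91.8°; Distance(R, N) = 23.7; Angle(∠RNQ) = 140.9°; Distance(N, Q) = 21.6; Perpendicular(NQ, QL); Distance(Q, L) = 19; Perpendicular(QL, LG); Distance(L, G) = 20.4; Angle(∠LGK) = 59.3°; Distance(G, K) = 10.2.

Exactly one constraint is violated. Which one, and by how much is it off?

Distance(G, K) = 10.2 — off by 5.00.

R = (0.00, 0.00) ✓; RN at 91.80° ✓; |RN| = 23.70 ✓; ∠RNQ = 140.9° ✓; |NQ| = 21.60 ✓; ∠(NQ, QL) = 90.00° ✓; |QL| = 19.00 ✓; ∠(QL, LG) = 90.00° ✓; |LG| = 20.40 ✓; ∠LGK = 59.30° ✓; |GK| = 15.20 ✗.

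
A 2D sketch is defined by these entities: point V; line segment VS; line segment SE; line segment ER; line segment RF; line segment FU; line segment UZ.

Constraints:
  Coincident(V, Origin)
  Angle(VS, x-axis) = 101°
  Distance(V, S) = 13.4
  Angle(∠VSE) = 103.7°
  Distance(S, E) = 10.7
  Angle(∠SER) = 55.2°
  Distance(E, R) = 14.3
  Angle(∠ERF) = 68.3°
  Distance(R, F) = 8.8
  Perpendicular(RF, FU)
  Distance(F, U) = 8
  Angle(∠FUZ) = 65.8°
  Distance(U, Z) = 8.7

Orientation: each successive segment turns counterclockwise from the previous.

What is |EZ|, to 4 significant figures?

9.896

RF ⟂ FU, so FU runs at 143.8°; with |FU| = 8.0, U = (-6.904, 13.37). ∠FUZ = 65.8° gives UZ at -102.0° from the x-axis; with |UZ| = 8.7, Z = (-8.713, 4.860). Then |EZ| = |Z − E| = 9.896.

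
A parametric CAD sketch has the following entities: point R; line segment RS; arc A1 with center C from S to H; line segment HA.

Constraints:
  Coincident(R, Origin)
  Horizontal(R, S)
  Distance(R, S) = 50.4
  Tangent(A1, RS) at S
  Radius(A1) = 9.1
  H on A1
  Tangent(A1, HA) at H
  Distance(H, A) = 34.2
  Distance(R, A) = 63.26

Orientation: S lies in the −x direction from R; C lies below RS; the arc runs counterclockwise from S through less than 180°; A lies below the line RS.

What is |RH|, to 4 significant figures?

60.12

R is at the origin; R and S share the same y with |RS| = 50.4 and S on the −x side, so S = (-50.40, 0.000). Tangency of A1 to RS means the radius CS is perpendicular to RS, so C = S + (0, -9.1) = (-50.40, -9.100). Since CH ⟂ HA (tangency), |CA| = √(9.1² + 34.2²) = 35.39 regardless of where H sits on A1. So A lies on both circle(R, 63.26) and circle(C, 35.39); the below-RS intersection is A = (-45.33, -44.12). H is the foot of the tangent from A: H = (-58.77, -12.68).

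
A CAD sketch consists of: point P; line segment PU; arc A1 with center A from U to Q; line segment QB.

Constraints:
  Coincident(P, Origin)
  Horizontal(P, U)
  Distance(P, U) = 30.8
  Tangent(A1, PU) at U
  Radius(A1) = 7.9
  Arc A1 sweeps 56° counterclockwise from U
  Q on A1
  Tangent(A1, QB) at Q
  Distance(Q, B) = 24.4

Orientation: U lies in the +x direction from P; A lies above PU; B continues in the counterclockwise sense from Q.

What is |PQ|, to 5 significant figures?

37.511

P is at the origin; PU is horizontal with |PU| = 30.8 and U on the +x side, so U = (30.800, 0.0000). Since A1 is tangent to PU there, AU ⟂ PU, so A = U + (0, 7.9) = (30.800, 7.9000). On A1, U sits at bearing -90° from A; a 56° counterclockwise sweep puts Q at bearing -34°, so Q = A + 7.9·(cos -34°, sin -34°) = (37.349, 3.4824). Then |PQ| = |Q − P| = 37.511.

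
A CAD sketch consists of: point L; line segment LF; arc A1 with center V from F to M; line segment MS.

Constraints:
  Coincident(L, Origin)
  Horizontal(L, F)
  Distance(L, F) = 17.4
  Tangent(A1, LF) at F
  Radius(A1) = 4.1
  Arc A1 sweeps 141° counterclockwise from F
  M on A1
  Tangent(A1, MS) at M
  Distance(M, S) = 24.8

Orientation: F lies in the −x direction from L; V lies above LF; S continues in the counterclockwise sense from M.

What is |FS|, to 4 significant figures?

28.33

L is at the origin; LF is horizontal with |LF| = 17.4 and F on the −x side, so F = (-17.40, 0.000). The tangent condition forces VF to be normal to LF, so V = F + (0, 4.1) = (-17.40, 4.100). On A1, F sits at bearing -90° from V; a 141° counterclockwise sweep puts M at bearing 51°, so M = V + 4.1·(cos 51°, sin 51°) = (-14.82, 7.286). A1 meets MS tangentially, so VM is at right angles to MS, so MS runs along (−sin 51°, cos 51°); with |MS| = 24.8, S = (-34.09, 22.89). Then |FS| = |S − F| = 28.33.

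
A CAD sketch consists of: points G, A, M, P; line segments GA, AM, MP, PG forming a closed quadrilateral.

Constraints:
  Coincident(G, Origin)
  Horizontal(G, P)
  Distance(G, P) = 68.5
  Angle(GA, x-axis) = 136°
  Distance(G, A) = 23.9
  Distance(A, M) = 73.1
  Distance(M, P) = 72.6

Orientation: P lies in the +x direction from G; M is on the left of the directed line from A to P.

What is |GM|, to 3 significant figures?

75.3

Checks: |AM| = 73.10 ✓; |MP| = 72.60 ✓.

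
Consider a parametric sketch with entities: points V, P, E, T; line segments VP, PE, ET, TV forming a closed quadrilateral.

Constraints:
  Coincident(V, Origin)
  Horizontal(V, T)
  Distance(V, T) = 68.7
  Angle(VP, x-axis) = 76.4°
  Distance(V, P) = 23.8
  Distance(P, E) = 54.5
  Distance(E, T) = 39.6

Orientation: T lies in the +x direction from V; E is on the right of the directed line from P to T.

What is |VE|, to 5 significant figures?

42.186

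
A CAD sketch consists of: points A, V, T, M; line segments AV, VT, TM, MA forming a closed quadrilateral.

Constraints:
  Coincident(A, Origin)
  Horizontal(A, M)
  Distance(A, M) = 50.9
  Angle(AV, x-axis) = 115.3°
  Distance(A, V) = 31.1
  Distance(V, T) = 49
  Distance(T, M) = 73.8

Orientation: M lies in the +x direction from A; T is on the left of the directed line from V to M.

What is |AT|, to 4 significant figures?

68.34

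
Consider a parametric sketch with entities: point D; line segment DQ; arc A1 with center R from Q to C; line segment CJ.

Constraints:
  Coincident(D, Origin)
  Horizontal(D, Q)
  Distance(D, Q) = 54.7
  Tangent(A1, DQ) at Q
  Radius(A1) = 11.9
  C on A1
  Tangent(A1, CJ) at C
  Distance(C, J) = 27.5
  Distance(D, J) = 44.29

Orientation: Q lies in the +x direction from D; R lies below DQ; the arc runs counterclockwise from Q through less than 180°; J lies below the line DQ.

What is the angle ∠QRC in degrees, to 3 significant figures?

63.0°

Checks: D = (0.00, 0.00) ✓; |RC| = 11.90 ✓; ∠(RC, CJ) = 90.00° ✓; |CJ| = 27.50 ✓; |DJ| = 44.29 ✓.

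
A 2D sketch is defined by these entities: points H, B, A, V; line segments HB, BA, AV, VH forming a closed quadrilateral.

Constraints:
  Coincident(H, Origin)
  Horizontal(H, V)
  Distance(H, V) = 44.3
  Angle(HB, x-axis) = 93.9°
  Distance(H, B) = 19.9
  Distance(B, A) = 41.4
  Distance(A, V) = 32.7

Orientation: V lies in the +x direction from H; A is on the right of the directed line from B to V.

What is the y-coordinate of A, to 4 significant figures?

-17.43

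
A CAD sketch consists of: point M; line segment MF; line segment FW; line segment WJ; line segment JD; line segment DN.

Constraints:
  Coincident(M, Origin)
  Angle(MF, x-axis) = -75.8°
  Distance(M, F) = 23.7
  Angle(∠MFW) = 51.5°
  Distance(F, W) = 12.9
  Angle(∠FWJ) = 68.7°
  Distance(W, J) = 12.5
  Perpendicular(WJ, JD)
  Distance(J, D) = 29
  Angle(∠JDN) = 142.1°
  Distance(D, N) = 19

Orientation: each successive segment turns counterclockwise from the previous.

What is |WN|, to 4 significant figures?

44.00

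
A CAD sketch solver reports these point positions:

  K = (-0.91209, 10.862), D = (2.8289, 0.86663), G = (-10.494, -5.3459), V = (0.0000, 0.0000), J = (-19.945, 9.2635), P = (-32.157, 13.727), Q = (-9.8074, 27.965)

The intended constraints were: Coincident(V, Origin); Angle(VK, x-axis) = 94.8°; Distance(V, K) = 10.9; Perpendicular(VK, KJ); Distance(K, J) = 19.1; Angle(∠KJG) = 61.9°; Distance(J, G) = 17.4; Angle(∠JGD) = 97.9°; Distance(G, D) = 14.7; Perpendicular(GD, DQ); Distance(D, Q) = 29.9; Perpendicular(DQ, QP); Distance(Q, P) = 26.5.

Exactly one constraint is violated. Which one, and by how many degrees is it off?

Perpendicular(DQ, QP) — off by 7.50°.

V = (0.00, 0.00) ✓; VK at 94.80° ✓; |VK| = 10.90 ✓; ∠(VK, KJ) = 90.00° ✓; |KJ| = 19.10 ✓; ∠KJG = 61.90° ✓; |JG| = 17.40 ✓; ∠JGD = 97.90° ✓; |GD| = 14.70 ✓; ∠(GD, DQ) = 90.00° ✓; |DQ| = 29.90 ✓; ∠(DQ, QP) = 97.50° ✗; |QP| = 26.50 ✓.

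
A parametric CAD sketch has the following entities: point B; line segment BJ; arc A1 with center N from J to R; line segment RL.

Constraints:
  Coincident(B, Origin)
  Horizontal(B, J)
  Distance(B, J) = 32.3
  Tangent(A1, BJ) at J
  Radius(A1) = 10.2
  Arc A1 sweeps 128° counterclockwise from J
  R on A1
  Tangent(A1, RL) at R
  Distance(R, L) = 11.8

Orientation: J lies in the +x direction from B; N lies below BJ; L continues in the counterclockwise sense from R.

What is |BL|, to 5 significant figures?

40.724

B is at the origin; B and J share the same y with |BJ| = 32.3 and J on the +x side, so J = (32.300, 0.0000). A1 meets BJ tangentially, so NJ is at right angles to BJ, so N = J + (0, -10.2) = (32.300, -10.200). On A1, J sits at bearing 90° from N; a 128° counterclockwise sweep puts R at bearing 218°, so R = N + 10.2·(cos 218°, sin 218°) = (24.262, -16.480). Tangency of A1 to RL means the radius NR is perpendicular to RL, so RL runs along (−sin 218°, cos 218°); with |RL| = 11.8, L = (31.527, -25.778). Then |BL| = |L − B| = 40.724.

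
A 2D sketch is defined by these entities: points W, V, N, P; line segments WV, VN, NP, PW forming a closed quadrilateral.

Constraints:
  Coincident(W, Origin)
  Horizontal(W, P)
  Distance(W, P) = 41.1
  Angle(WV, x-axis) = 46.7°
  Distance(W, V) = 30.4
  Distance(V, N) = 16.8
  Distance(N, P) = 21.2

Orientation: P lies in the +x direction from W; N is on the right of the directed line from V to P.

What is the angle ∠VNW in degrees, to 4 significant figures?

105.4°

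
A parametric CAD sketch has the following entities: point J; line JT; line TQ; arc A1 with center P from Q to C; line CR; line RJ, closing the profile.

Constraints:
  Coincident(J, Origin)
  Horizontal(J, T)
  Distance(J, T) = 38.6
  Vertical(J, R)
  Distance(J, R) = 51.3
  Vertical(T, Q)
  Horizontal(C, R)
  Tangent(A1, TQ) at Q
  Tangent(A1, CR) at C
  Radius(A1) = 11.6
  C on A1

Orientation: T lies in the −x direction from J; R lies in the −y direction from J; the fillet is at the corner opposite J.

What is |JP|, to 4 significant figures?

48.01

J and R share the same x with |JR| = 51.3 and R on the −y side, so R = (0.000, -51.30). The virtual corner opposite J is at (-38.60, -51.30). Tangency of A1 to TQ means the radius PQ is perpendicular to TQ and since A1 is tangent to CR there, PC ⟂ CR, with radius 11.6, so the center P sits 11.6 in from both sides at P = (-27.00, -39.70). Then |JP| = |P − J| = 48.01.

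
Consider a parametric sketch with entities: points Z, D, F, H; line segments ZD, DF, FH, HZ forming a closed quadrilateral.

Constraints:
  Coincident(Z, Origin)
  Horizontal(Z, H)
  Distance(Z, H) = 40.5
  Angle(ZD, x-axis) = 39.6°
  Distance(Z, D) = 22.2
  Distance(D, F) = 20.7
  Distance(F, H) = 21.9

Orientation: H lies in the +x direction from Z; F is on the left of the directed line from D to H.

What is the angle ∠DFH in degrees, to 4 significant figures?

79.80°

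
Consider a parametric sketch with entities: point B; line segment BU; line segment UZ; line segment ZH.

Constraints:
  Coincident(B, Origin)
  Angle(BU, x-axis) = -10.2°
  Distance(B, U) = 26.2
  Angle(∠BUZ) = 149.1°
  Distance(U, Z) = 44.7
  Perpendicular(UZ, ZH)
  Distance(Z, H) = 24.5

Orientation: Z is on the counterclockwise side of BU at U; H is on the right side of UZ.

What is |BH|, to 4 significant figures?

77.16

B is at the origin; BU runs at -10.2° with length 26.2, so U = 26.2·(cos -10.2°, sin -10.2°) = (25.79, -4.640). ∠BUZ = 149.1°, so UZ runs at -10.2° + (180° − 149.1°) = 20.70° from the x-axis; with |UZ| = 44.7, Z = U + 44.7·(cos 20.70°, sin 20.70°) = (67.60, 11.16). UZ ⟂ ZH; with |ZH| = 24.5 on the right of UZ, H = Z + 24.5·(0.3535, -0.9354) = (76.26, -11.76). Then |BH| = |H − B| = 77.16.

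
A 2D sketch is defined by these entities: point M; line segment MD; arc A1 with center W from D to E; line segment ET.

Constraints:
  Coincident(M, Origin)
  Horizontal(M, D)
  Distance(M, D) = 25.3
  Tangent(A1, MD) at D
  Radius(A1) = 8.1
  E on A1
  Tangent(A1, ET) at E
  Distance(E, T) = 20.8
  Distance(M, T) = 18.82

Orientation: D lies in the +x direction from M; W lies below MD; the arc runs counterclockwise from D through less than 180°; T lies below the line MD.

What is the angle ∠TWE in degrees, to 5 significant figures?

68.723°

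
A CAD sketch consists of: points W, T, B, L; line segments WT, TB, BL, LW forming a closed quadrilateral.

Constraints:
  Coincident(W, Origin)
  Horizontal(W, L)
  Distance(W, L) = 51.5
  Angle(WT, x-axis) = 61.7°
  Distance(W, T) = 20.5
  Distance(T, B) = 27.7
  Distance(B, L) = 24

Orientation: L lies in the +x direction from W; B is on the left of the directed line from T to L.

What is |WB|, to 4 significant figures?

42.12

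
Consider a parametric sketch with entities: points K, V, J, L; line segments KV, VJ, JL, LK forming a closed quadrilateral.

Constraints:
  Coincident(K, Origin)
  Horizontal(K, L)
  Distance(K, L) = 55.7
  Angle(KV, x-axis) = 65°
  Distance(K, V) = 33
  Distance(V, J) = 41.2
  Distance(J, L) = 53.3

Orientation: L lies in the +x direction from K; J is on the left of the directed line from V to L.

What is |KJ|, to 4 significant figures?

71.48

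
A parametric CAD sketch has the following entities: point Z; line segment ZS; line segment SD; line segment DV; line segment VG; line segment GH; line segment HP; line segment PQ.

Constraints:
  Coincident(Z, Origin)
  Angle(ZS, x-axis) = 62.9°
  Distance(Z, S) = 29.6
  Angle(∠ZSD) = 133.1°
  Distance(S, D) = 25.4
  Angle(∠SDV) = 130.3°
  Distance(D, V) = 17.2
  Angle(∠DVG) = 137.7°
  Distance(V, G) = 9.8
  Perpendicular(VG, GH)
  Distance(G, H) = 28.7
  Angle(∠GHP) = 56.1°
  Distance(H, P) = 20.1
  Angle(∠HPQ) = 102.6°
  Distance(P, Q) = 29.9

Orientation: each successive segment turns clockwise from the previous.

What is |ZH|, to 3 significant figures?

27.7

∠DVG = 137.7° gives VG at -76.0° from the x-axis; with |VG| = 9.8, G = (54.6, 14.3). VG is perpendicular to GH, so GH runs at -166°; with |GH| = 28.7, H = (26.7, 7.36). Then |ZH| = |H − Z| = 27.7.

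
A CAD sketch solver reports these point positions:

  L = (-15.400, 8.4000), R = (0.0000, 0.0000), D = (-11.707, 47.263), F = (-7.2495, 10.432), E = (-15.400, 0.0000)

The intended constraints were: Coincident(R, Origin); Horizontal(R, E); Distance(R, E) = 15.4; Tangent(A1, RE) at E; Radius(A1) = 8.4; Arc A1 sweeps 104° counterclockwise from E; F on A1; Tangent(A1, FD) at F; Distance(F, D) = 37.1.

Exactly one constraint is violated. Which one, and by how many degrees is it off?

Tangent(A1, FD) at F — off by 7.10°.

R = (0.00, 0.00) ✓; R.y = 0.00, E.y = 0.00 ✓; |RE| = 15.40 ✓; ∠(LE, ER) = 90.00° ✓; |LE| = 8.400 ✓; bearing(L→F) − bearing(L→E) = 104.0° ✓; |LF| = 8.400 ✓; ∠(LF, FD) = 97.10° ✗; |FD| = 37.10 ✓.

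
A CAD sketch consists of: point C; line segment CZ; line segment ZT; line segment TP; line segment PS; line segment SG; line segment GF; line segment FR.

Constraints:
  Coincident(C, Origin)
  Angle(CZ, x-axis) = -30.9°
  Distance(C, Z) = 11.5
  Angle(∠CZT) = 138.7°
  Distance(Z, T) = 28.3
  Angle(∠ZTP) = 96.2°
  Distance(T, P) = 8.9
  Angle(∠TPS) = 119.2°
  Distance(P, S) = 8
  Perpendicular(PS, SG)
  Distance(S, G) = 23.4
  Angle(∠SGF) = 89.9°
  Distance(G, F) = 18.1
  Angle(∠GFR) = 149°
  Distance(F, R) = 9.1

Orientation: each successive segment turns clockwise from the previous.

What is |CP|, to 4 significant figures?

37.92

C is at the origin; CZ runs at -30.9° with length 11.5, so Z = (9.868, -5.906). ∠CZT = 138.7° gives ZT at -72.20° from the x-axis; with |ZT| = 28.3, T = (18.52, -32.85). ∠ZTP = 96.2° gives TP at -156.0° from the x-axis; with |TP| = 8.9, P = (10.39, -36.47). Then |CP| = |P − C| = 37.92.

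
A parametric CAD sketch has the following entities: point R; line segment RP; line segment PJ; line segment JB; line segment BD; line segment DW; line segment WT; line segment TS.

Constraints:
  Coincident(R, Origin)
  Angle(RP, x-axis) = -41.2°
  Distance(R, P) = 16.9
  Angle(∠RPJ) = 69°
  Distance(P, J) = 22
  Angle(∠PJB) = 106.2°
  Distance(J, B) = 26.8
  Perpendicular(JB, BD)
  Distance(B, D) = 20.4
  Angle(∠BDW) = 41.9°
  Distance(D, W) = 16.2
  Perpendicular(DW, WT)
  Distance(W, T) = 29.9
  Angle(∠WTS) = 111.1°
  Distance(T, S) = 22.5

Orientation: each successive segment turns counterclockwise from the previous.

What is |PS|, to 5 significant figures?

68.250

R is at the origin; RP runs at -41.2° with length 16.9, so P = (12.716, -11.132). ∠RPJ = 69.0° gives PJ at 69.800° from the x-axis; with |PJ| = 22.0, J = (20.312, 9.5150). ∠PJB = 106.2° gives JB at 143.60° from the x-axis; with |JB| = 26.8, B = (-1.2588, 25.419). The perpendicularity gives BD at right angles to JB, so BD runs at -126.40°; with |BD| = 20.4, D = (-13.365, 8.9988). ∠BDW = 41.9° gives DW at 11.700° from the x-axis; with |DW| = 16.2, W = (2.4989, 12.284). The perpendicularity gives WT at right angles to DW, so WT runs at 101.70°; with |WT| = 29.9, T = (-3.5645, 41.563). ∠WTS = 111.1° gives TS at 170.60° from the x-axis; with |TS| = 22.5, S = (-25.762, 45.238). Then |PS| = |S − P| = 68.250.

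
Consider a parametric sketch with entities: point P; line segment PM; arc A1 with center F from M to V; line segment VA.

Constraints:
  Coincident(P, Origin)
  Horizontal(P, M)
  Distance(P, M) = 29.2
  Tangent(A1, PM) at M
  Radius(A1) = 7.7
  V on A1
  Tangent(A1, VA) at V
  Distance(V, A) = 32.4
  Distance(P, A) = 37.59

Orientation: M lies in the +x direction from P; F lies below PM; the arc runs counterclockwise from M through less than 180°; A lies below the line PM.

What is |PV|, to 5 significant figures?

22.526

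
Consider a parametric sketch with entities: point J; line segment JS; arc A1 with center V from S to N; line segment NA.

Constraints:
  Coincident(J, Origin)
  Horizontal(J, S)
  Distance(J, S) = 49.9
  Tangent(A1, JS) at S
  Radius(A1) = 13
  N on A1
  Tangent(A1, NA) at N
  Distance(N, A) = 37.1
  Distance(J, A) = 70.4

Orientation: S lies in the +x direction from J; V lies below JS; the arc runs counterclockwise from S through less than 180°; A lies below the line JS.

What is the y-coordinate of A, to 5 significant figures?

-52.220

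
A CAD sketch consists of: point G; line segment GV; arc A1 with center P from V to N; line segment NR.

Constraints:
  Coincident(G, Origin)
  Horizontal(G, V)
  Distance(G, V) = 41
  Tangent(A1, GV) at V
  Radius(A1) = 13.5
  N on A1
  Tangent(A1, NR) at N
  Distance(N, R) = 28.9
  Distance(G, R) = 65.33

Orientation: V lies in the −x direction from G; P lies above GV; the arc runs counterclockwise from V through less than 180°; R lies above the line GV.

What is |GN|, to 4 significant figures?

37.17

G is at the origin; GV is horizontal with |GV| = 41.0 and V on the −x side, so V = (-41.00, 0.000). Tangency of A1 to GV means the radius PV is perpendicular to GV, so P = V + (0, 13.5) = (-41.00, 13.50). Since PN ⟂ NR (tangency), |PR| = √(13.5² + 28.9²) = 31.90 regardless of where N sits on A1. So R lies on both circle(G, 65.33) and circle(P, 31.90); the above-GV intersection is R = (-47.65, 44.70). N is the foot of the tangent from R: N = (-30.23, 21.64).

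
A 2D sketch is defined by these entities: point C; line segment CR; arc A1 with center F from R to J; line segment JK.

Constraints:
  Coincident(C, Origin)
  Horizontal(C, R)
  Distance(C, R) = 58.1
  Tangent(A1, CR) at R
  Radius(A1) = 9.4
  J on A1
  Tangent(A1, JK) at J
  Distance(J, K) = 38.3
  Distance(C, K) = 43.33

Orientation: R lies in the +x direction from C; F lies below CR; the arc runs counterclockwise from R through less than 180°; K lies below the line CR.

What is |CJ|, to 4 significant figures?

50.82

C is at the origin; C and R share the same y with |CR| = 58.1 and R on the +x side, so R = (58.10, 0.000). A1 meets CR tangentially, so FR is at right angles to CR, so F = R + (0, -9.4) = (58.10, -9.400). Since FJ ⟂ JK (tangency), |FK| = √(9.4² + 38.3²) = 39.44 regardless of where J sits on A1. So K lies on both circle(C, 43.33) and circle(F, 39.44); the below-CR intersection is K = (27.12, -33.80). J is the foot of the tangent from K: J = (50.69, -3.614).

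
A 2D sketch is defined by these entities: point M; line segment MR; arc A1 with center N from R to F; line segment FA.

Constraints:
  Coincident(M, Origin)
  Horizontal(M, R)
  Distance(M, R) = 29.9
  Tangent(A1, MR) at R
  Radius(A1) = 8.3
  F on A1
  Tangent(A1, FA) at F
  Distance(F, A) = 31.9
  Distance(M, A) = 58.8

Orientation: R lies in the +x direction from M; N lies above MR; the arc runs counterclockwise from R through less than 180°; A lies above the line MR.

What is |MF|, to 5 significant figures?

38.506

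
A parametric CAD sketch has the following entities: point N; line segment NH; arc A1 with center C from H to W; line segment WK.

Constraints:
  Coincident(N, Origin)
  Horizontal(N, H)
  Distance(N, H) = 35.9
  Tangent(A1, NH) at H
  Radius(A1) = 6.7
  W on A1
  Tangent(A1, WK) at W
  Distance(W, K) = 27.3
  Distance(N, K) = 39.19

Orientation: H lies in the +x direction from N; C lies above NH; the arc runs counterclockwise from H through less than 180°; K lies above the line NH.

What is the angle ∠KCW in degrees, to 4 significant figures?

76.21°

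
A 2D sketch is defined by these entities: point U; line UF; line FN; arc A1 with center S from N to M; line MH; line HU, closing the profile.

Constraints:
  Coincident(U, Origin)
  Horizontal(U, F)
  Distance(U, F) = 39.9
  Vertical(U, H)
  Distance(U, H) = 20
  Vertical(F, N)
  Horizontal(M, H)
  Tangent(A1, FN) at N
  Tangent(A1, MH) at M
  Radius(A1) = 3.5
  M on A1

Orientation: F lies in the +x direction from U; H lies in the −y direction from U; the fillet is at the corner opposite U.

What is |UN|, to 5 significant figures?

43.177

U is at the origin; U and F share the same y with |UF| = 39.9 and F on the +x side, so F = (39.900, 0.0000). U and H share the same x with |UH| = 20.0 and H on the −y side, so H = (0.0000, -20.000). The virtual corner opposite U is at (39.900, -20.000). Tangency of A1 to FN means the radius SN is perpendicular to FN and the tangent condition forces SM to be normal to MH, with radius 3.5, so the center S sits 3.5 in from both sides at S = (36.400, -16.500). That places the tangent points at N = (39.900, -16.500) on FN and M = (36.400, -20.000) on MH. Then |UN| = |N − U| = 43.177.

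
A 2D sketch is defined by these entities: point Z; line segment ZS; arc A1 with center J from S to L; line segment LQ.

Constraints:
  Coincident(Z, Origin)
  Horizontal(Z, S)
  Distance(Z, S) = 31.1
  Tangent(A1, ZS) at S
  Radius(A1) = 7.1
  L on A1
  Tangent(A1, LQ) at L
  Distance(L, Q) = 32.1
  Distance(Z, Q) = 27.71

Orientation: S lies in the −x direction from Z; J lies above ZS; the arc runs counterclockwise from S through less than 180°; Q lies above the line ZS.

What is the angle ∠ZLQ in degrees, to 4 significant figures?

55.94°

Z is at the origin; ZS is horizontal with |ZS| = 31.1 and S on the −x side, so S = (-31.10, 0.000). Since A1 is tangent to ZS there, JS ⟂ ZS, so J = S + (0, 7.1) = (-31.10, 7.100). Since JL ⟂ LQ (tangency), |JQ| = √(7.1² + 32.1²) = 32.88 regardless of where L sits on A1. So Q lies on both circle(Z, 27.71) and circle(J, 32.88); the above-ZS intersection is Q = (-5.111, 27.23). L is the foot of the tangent from Q: L = (-25.64, 2.559).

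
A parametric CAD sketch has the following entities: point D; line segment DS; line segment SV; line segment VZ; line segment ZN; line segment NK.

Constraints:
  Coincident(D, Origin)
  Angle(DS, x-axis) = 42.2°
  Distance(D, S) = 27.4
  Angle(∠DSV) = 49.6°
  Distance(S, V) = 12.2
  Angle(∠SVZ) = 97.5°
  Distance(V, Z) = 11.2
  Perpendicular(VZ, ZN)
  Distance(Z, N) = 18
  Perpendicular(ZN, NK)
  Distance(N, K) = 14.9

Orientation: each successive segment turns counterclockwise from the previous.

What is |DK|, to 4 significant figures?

32.60

The perpendicularity gives ZN at right angles to VZ, so ZN runs at -14.90°; with |ZN| = 18.0, N = (22.71, 4.525). ZN ⟂ NK, so NK runs at 75.10°; with |NK| = 14.9, K = (26.55, 18.92). Then |DK| = |K − D| = 32.60.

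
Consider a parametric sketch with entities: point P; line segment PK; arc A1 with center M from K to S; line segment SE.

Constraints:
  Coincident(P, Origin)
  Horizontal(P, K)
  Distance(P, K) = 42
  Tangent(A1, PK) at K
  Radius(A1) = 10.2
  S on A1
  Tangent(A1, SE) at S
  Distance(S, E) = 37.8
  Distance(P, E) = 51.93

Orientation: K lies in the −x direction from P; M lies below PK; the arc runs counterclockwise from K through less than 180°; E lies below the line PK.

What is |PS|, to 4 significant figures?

52.51

P is at the origin; PK is horizontal with |PK| = 42.0 and K on the −x side, so K = (-42.00, 0.000). Since A1 is tangent to PK there, MK ⟂ PK, so M = K + (0, -10.2) = (-42.00, -10.20). Since MS ⟂ SE (tangency), |ME| = √(10.2² + 37.8²) = 39.15 regardless of where S sits on A1. So E lies on both circle(P, 51.93) and circle(M, 39.15); the below-PK intersection is E = (-25.05, -45.49). S is the foot of the tangent from E: S = (-49.73, -16.86).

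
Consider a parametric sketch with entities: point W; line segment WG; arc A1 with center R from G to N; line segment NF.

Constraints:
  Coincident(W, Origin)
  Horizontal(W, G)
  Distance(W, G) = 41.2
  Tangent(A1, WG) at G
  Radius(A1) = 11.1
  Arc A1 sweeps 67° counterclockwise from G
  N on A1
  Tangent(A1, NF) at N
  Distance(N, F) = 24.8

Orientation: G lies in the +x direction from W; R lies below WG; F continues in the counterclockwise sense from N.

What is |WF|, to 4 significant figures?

36.46

W is at the origin; W and G share the same y with |WG| = 41.2 and G on the +x side, so G = (41.20, 0.000). The tangent condition forces RG to be normal to WG, so R = G + (0, -11.1) = (41.20, -11.10). On A1, G sits at bearing 90° from R; a 67° counterclockwise sweep puts N at bearing 157°, so N = R + 11.1·(cos 157°, sin 157°) = (30.98, -6.763). Since A1 is tangent to NF there, RN ⟂ NF, so NF runs along (−sin 157°, cos 157°); with |NF| = 24.8, F = (21.29, -29.59). Then |WF| = |F − W| = 36.46.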